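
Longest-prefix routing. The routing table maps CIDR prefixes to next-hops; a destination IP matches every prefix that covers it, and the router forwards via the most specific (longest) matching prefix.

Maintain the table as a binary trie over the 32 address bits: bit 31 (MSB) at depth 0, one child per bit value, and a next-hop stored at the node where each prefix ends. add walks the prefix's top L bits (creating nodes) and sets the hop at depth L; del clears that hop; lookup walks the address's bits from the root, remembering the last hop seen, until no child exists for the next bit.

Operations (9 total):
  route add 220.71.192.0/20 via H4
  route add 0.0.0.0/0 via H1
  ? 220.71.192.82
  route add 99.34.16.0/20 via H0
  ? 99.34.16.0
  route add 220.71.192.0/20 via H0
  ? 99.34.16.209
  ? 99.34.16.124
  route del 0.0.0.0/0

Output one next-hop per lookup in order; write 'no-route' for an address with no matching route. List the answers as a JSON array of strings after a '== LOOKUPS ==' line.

Trace:
  add 220.71.192.0/20 -> H4 at depth 20
  add 0.0.0.0/0 -> H1 at depth 0
  Q 220.71.192.82: descend 11011100010001111100 ; hops seen [H1,H4] ; pick H4
  add 99.34.16.0/20 -> H0 at depth 20
  Q 99.34.16.0: descend 01100011001000100001 ; hops seen [H1,H0] ; pick H0
  add 220.71.192.0/20 -> H0 at depth 20
  Q 99.34.16.209: descend 01100011001000100001 ; hops seen [H1,H0] ; pick H0
  Q 99.34.16.124: descend 01100011001000100001 ; hops seen [H1,H0] ; pick H0
  - 0.0.0.0/0 clear@0

== LOOKUPS ==
["H4","H0","H0","H0"]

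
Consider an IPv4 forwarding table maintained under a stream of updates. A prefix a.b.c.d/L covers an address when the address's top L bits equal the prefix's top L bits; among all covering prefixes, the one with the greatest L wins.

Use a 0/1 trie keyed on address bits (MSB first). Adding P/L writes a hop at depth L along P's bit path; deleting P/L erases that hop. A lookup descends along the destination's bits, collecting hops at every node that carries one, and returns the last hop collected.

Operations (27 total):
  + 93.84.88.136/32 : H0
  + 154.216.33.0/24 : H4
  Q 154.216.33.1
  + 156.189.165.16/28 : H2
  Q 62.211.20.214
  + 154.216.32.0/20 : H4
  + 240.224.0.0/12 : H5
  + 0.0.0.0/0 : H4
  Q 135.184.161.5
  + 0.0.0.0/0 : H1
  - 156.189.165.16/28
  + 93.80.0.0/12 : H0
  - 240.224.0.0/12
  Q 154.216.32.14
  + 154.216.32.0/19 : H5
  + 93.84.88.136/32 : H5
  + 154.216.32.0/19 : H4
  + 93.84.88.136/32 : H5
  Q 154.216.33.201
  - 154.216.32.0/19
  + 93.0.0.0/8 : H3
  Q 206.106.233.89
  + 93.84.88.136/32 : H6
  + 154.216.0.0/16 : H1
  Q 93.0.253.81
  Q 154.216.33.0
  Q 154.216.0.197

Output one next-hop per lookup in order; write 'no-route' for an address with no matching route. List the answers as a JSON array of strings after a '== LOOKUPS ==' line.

Apply in order:
  + 93.84.88.136/32 (H0) depth=32
  + 154.216.33.0/24 (H4) depth=24
  Q 154.216.33.1: descend 100110101101100000100001 ; hops seen [H4] ; pick H4
  + 156.189.165.16/28 (H2) depth=28
  Q 62.211.20.214: descend 0 ; hops seen [∅] ; pick no-route
  + 154.216.32.0/20 (H4) depth=20
  + 240.224.0.0/12 (H5) depth=12
  + 0.0.0.0/0 (H4) depth=0
  Q 135.184.161.5: descend 100 ; hops seen [H4] ; pick H4
  + 0.0.0.0/0 (H1) depth=0
  del 156.189.165.16/28 (clear depth 28)
  + 93.80.0.0/12 (H0) depth=12
  del 240.224.0.0/12 (clear depth 12)
  Q 154.216.32.14: descend 10011010110110000010000 ; hops seen [H1,H4] ; pick H4
  + 154.216.32.0/19 (H5) depth=19
  + 93.84.88.136/32 (H5) depth=32
  + 154.216.32.0/19 (H4) depth=19
  + 93.84.88.136/32 (H5) depth=32
  Q 154.216.33.201: descend 100110101101100000100001 ; hops seen [H1,H4,H4,H4] ; pick H4
  del 154.216.32.0/19 (clear depth 19)
  + 93.0.0.0/8 (H3) depth=8
  Q 206.106.233.89: descend 11 ; hops seen [H1] ; pick H1
  + 93.84.88.136/32 (H6) depth=32
  + 154.216.0.0/16 (H1) depth=16
  Q 93.0.253.81: descend 010111010 ; hops seen [H1,H3] ; pick H3
  Q 154.216.33.0: descend 100110101101100000100001 ; hops seen [H1,H1,H4,H4] ; pick H4
  Q 154.216.0.197: descend 100110101101100000 ; hops seen [H1,H1] ; pick H1

== LOOKUPS ==
["H4","no-route","H4","H4","H4","H1","H3","H4","H1"]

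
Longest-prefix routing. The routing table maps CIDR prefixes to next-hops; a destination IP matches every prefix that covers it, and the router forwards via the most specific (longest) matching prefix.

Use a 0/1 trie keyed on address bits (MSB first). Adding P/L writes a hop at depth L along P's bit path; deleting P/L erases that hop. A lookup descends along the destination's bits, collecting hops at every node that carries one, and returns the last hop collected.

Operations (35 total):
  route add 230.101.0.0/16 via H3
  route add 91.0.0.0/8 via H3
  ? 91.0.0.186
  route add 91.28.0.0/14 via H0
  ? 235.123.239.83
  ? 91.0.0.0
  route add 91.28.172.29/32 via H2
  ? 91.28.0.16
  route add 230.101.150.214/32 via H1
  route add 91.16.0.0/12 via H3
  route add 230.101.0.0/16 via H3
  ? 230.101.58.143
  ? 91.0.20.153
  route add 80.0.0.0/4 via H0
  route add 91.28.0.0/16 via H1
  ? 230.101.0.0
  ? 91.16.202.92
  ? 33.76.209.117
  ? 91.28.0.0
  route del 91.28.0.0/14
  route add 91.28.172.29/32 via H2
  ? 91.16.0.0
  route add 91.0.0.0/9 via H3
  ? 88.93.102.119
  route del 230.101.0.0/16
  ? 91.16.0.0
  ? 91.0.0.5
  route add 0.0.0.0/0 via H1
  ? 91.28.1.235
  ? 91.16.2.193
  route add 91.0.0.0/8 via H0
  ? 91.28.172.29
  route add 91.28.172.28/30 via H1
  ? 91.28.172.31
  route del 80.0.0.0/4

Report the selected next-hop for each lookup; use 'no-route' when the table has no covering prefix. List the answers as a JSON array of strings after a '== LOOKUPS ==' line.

Trace:
  + 230.101.0.0/16 (H3) depth=16
  + 91.0.0.0/8 (H3) depth=8
  lookup 91.0.0.186: bits 01011011 walk d0:-→d1:-→d2:-→d3:-→d4:-→d5:-→d6:-→d7:-→d8:H3 -> H3
  + 91.28.0.0/14 (H0) depth=14
  lookup 235.123.239.83: bits 1110 walk d0:-→d1:-→d2:-→d3:-→d4:- -> no-route
  lookup 91.0.0.0: bits 01011011000 walk d0:-→d1:-→d2:-→d3:-→d4:-→d5:-→d6:-→d7:-→d8:H3→d9:-→d10:-→d11:- -> H3
  + 91.28.172.29/32 (H2) depth=32
  lookup 91.28.0.16: bits 0101101100011100 walk d0:-→d1:-→d2:-→d3:-→d4:-→d5:-→d6:-→d7:-→d8:H3→d9:-→d10:-→d11:-→d12:-→d13:-→d14:H0→d15:-→d16:- -> H0
  + 230.101.150.214/32 (H1) depth=32
  + 91.16.0.0/12 (H3) depth=12
  + 230.101.0.0/16 (H3) depth=16
  lookup 230.101.58.143: bits 1110011001100101 walk d0:-→d1:-→d2:-→d3:-→d4:-→d5:-→d6:-→d7:-→d8:-→d9:-→d10:-→d11:-→d12:-→d13:-→d14:-→d15:-→d16:H3 -> H3
  lookup 91.0.20.153: bits 01011011000 walk d0:-→d1:-→d2:-→d3:-→d4:-→d5:-→d6:-→d7:-→d8:H3→d9:-→d10:-→d11:- -> H3
  + 80.0.0.0/4 (H0) depth=4
  + 91.28.0.0/16 (H1) depth=16
  lookup 230.101.0.0: bits 1110011001100101 walk d0:-→d1:-→d2:-→d3:-→d4:-→d5:-→d6:-→d7:-→d8:-→d9:-→d10:-→d11:-→d12:-→d13:-→d14:-→d15:-→d16:H3 -> H3
  lookup 91.16.202.92: bits 010110110001 walk d0:-→d1:-→d2:-→d3:-→d4:H0→d5:-→d6:-→d7:-→d8:H3→d9:-→d10:-→d11:-→d12:H3 -> H3
  lookup 33.76.209.117: bits 0 walk d0:-→d1:- -> no-route
  lookup 91.28.0.0: bits 0101101100011100 walk d0:-→d1:-→d2:-→d3:-→d4:H0→d5:-→d6:-→d7:-→d8:H3→d9:-→d10:-→d11:-→d12:H3→d13:-→d14:H0→d15:-→d16:H1 -> H1
  del 91.28.0.0/14 (clear depth 14)
  + 91.28.172.29/32 (H2) depth=32
  lookup 91.16.0.0: bits 010110110001 walk d0:-→d1:-→d2:-→d3:-→d4:H0→d5:-→d6:-→d7:-→d8:H3→d9:-→d10:-→d11:-→d12:H3 -> H3
  + 91.0.0.0/9 (H3) depth=9
  lookup 88.93.102.119: bits 010110 walk d0:-→d1:-→d2:-→d3:-→d4:H0→d5:-→d6:- -> H0
  del 230.101.0.0/16 (clear depth 16)
  lookup 91.16.0.0: bits 010110110001 walk d0:-→d1:-→d2:-→d3:-→d4:H0→d5:-→d6:-→d7:-→d8:H3→d9:H3→d10:-→d11:-→d12:H3 -> H3
  lookup 91.0.0.5: bits 01011011000 walk d0:-→d1:-→d2:-→d3:-→d4:H0→d5:-→d6:-→d7:-→d8:H3→d9:H3→d10:-→d11:- -> H3
  + 0.0.0.0/0 (H1) depth=0
  lookup 91.28.1.235: bits 0101101100011100 walk d0:H1→d1:-→d2:-→d3:-→d4:H0→d5:-→d6:-→d7:-→d8:H3→d9:H3→d10:-→d11:-→d12:H3→d13:-→d14:-→d15:-→d16:H1 -> H1
  lookup 91.16.2.193: bits 010110110001 walk d0:H1→d1:-→d2:-→d3:-→d4:H0→d5:-→d6:-→d7:-→d8:H3→d9:H3→d10:-→d11:-→d12:H3 -> H3
  + 91.0.0.0/8 (H0) depth=8
  lookup 91.28.172.29: bits 01011011000111001010110000011101 walk d0:H1→d1:-→d2:-→d3:-→d4:H0→d5:-→d6:-→d7:-→d8:H0→d9:H3→d10:-→d11:-→d12:H3→d13:-→d14:-→d15:-→d16:H1→d17:-→d18:-→d19:-→d20:-→d21:-→d22:-→d23:-→d24:-→d25:-→d26:-→d27:-→d28:-→d29:-→d30:-→d31:-→d32:H2 -> H2
  + 91.28.172.28/30 (H1) depth=30
  lookup 91.28.172.31: bits 010110110001110010101100000111 walk d0:H1→d1:-→d2:-→d3:-→d4:H0→d5:-→d6:-→d7:-→d8:H0→d9:H3→d10:-→d11:-→d12:H3→d13:-→d14:-→d15:-→d16:H1→d17:-→d18:-→d19:-→d20:-→d21:-→d22:-→d23:-→d24:-→d25:-→d26:-→d27:-→d28:-→d29:-→d30:H1 -> H1
  del 80.0.0.0/4 (clear depth 4)

== LOOKUPS ==
["H3","no-route","H3","H0","H3","H3","H3","H3","no-route","H1","H3","H0","H3","H3","H1","H3","H2","H1"]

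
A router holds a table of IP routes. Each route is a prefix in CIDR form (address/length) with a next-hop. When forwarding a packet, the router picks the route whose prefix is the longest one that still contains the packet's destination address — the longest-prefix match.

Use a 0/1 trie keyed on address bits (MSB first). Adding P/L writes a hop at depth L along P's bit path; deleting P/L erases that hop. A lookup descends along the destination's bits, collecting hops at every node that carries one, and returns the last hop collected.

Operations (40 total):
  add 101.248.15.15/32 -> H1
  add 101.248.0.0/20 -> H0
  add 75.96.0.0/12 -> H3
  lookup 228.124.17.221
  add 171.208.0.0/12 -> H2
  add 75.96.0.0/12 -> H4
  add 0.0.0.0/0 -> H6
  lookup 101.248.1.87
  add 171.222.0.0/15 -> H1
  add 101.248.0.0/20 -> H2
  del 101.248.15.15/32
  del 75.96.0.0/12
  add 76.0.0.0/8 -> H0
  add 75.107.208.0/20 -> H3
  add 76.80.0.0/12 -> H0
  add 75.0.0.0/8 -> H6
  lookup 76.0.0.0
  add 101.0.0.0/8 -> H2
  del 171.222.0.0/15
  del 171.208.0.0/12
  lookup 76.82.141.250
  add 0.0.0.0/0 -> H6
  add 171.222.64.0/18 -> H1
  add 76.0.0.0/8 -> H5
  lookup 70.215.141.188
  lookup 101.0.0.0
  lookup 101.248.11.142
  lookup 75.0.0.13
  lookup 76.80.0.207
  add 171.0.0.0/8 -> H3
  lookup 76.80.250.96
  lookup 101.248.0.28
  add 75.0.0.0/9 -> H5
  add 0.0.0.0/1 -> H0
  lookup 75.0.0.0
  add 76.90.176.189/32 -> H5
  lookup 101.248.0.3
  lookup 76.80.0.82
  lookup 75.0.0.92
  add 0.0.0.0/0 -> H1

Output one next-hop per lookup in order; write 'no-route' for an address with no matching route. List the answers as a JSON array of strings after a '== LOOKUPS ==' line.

Process each operation:
  + 101.248.15.15/32 (H1) depth=32
  + 101.248.0.0/20 (H0) depth=20
  + 75.96.0.0/12 (H3) depth=12
  ? 228.124.17.221  path d0:-  best=no-route
  + 171.208.0.0/12 (H2) depth=12
  + 75.96.0.0/12 (H4) depth=12
  + 0.0.0.0/0 (H6) depth=0
  ? 101.248.1.87  path d0:H6→d1:-→d2:-→d3:-→d4:-→d5:-→d6:-→d7:-→d8:-→d9:-→d10:-→d11:-→d12:-→d13:-→d14:-→d15:-→d16:-→d17:-→d18:-→d19:-→d20:H0  best=H0
  + 171.222.0.0/15 (H1) depth=15
  + 101.248.0.0/20 (H2) depth=20
  - 101.248.15.15/32 clear@32
  - 75.96.0.0/12 clear@12
  + 76.0.0.0/8 (H0) depth=8
  + 75.107.208.0/20 (H3) depth=20
  + 76.80.0.0/12 (H0) depth=12
  + 75.0.0.0/8 (H6) depth=8
  ? 76.0.0.0  path d0:H6→d1:-→d2:-→d3:-→d4:-→d5:-→d6:-→d7:-→d8:H0→d9:-  best=H0
  + 101.0.0.0/8 (H2) depth=8
  - 171.222.0.0/15 clear@15
  - 171.208.0.0/12 clear@12
  ? 76.82.141.250  path d0:H6→d1:-→d2:-→d3:-→d4:-→d5:-→d6:-→d7:-→d8:H0→d9:-→d10:-→d11:-→d12:H0  best=H0
  + 0.0.0.0/0 (H6) depth=0
  + 171.222.64.0/18 (H1) depth=18
  + 76.0.0.0/8 (H5) depth=8
  ? 70.215.141.188  path d0:H6→d1:-→d2:-→d3:-→d4:-  best=H6
  ? 101.0.0.0  path d0:H6→d1:-→d2:-→d3:-→d4:-→d5:-→d6:-→d7:-→d8:H2  best=H2
  ? 101.248.11.142  path d0:H6→d1:-→d2:-→d3:-→d4:-→d5:-→d6:-→d7:-→d8:H2→d9:-→d10:-→d11:-→d12:-→d13:-→d14:-→d15:-→d16:-→d17:-→d18:-→d19:-→d20:H2→d21:-  best=H2
  ? 75.0.0.13  path d0:H6→d1:-→d2:-→d3:-→d4:-→d5:-→d6:-→d7:-→d8:H6→d9:-  best=H6
  ? 76.80.0.207  path d0:H6→d1:-→d2:-→d3:-→d4:-→d5:-→d6:-→d7:-→d8:H5→d9:-→d10:-→d11:-→d12:H0  best=H0
  + 171.0.0.0/8 (H3) depth=8
  ? 76.80.250.96  path d0:H6→d1:-→d2:-→d3:-→d4:-→d5:-→d6:-→d7:-→d8:H5→d9:-→d10:-→d11:-→d12:H0  best=H0
  ? 101.248.0.28  path d0:H6→d1:-→d2:-→d3:-→d4:-→d5:-→d6:-→d7:-→d8:H2→d9:-→d10:-→d11:-→d12:-→d13:-→d14:-→d15:-→d16:-→d17:-→d18:-→d19:-→d20:H2  best=H2
  + 75.0.0.0/9 (H5) depth=9
  + 0.0.0.0/1 (H0) depth=1
  ? 75.0.0.0  path d0:H6→d1:H0→d2:-→d3:-→d4:-→d5:-→d6:-→d7:-→d8:H6→d9:H5  best=H5
  + 76.90.176.189/32 (H5) depth=32
  ? 101.248.0.3  path d0:H6→d1:H0→d2:-→d3:-→d4:-→d5:-→d6:-→d7:-→d8:H2→d9:-→d10:-→d11:-→d12:-→d13:-→d14:-→d15:-→d16:-→d17:-→d18:-→d19:-→d20:H2  best=H2
  ? 76.80.0.82  path d0:H6→d1:H0→d2:-→d3:-→d4:-→d5:-→d6:-→d7:-→d8:H5→d9:-→d10:-→d11:-→d12:H0  best=H0
  ? 75.0.0.92  path d0:H6→d1:H0→d2:-→d3:-→d4:-→d5:-→d6:-→d7:-→d8:H6→d9:H5  best=H5
  + 0.0.0.0/0 (H1) depth=0

== LOOKUPS ==
["no-route","H0","H0","H0","H6","H2","H2","H6","H0","H0","H2","H5","H2","H0","H5"]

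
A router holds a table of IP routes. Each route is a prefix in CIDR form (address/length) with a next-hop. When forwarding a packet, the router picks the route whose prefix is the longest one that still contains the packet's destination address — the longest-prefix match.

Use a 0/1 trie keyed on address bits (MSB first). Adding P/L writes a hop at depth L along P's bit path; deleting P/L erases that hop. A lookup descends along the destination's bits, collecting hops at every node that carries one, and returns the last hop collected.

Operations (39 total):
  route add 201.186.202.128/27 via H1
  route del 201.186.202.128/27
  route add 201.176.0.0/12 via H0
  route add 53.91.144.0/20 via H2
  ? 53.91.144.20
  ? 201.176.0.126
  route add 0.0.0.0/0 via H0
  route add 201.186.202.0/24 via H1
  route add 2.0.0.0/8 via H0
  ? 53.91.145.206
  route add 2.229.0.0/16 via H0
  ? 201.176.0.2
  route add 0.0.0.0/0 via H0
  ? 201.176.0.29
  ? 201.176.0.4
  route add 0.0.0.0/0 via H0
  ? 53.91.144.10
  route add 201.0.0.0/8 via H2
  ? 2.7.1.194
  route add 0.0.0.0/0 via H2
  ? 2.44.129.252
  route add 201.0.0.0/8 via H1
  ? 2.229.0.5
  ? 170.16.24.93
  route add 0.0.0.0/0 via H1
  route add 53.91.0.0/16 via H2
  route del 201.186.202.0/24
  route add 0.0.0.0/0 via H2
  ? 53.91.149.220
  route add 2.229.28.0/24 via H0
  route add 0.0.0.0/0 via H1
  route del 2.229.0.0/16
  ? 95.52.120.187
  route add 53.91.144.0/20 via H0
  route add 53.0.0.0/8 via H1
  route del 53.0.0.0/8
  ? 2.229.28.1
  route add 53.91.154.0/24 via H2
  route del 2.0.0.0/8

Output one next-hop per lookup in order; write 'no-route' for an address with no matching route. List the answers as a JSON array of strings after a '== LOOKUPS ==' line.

Process each operation:
  add 201.186.202.128/27 -> H1 at depth 27
  del 201.186.202.128/27 (clear depth 27)
  add 201.176.0.0/12 -> H0 at depth 12
  add 53.91.144.0/20 -> H2 at depth 20
  ? 53.91.144.20  path d0:-→d1:-→d2:-→d3:-→d4:-→d5:-→d6:-→d7:-→d8:-→d9:-→d10:-→d11:-→d12:-→d13:-→d14:-→d15:-→d16:-→d17:-→d18:-→d19:-→d20:H2  best=H2
  ? 201.176.0.126  path d0:-→d1:-→d2:-→d3:-→d4:-→d5:-→d6:-→d7:-→d8:-→d9:-→d10:-→d11:-→d12:H0  best=H0
  add 0.0.0.0/0 -> H0 at depth 0
  add 201.186.202.0/24 -> H1 at depth 24
  add 2.0.0.0/8 -> H0 at depth 8
  ? 53.91.145.206  path d0:H0→d1:-→d2:-→d3:-→d4:-→d5:-→d6:-→d7:-→d8:-→d9:-→d10:-→d11:-→d12:-→d13:-→d14:-→d15:-→d16:-→d17:-→d18:-→d19:-→d20:H2  best=H2
  add 2.229.0.0/16 -> H0 at depth 16
  ? 201.176.0.2  path d0:H0→d1:-→d2:-→d3:-→d4:-→d5:-→d6:-→d7:-→d8:-→d9:-→d10:-→d11:-→d12:H0  best=H0
  add 0.0.0.0/0 -> H0 at depth 0
  ? 201.176.0.29  path d0:H0→d1:-→d2:-→d3:-→d4:-→d5:-→d6:-→d7:-→d8:-→d9:-→d10:-→d11:-→d12:H0  best=H0
  ? 201.176.0.4  path d0:H0→d1:-→d2:-→d3:-→d4:-→d5:-→d6:-→d7:-→d8:-→d9:-→d10:-→d11:-→d12:H0  best=H0
  add 0.0.0.0/0 -> H0 at depth 0
  ? 53.91.144.10  path d0:H0→d1:-→d2:-→d3:-→d4:-→d5:-→d6:-→d7:-→d8:-→d9:-→d10:-→d11:-→d12:-→d13:-→d14:-→d15:-→d16:-→d17:-→d18:-→d19:-→d20:H2  best=H2
  add 201.0.0.0/8 -> H2 at depth 8
  ? 2.7.1.194  path d0:H0→d1:-→d2:-→d3:-→d4:-→d5:-→d6:-→d7:-→d8:H0  best=H0
  add 0.0.0.0/0 -> H2 at depth 0
  ? 2.44.129.252  path d0:H2→d1:-→d2:-→d3:-→d4:-→d5:-→d6:-→d7:-→d8:H0  best=H0
  add 201.0.0.0/8 -> H1 at depth 8
  ? 2.229.0.5  path d0:H2→d1:-→d2:-→d3:-→d4:-→d5:-→d6:-→d7:-→d8:H0→d9:-→d10:-→d11:-→d12:-→d13:-→d14:-→d15:-→d16:H0  best=H0
  ? 170.16.24.93  path d0:H2→d1:-  best=H2
  add 0.0.0.0/0 -> H1 at depth 0
  add 53.91.0.0/16 -> H2 at depth 16
  del 201.186.202.0/24 (clear depth 24)
  add 0.0.0.0/0 -> H2 at depth 0
  ? 53.91.149.220  path d0:H2→d1:-→d2:-→d3:-→d4:-→d5:-→d6:-→d7:-→d8:-→d9:-→d10:-→d11:-→d12:-→d13:-→d14:-→d15:-→d16:H2→d17:-→d18:-→d19:-→d20:H2  best=H2
  add 2.229.28.0/24 -> H0 at depth 24
  add 0.0.0.0/0 -> H1 at depth 0
  del 2.229.0.0/16 (clear depth 16)
  ? 95.52.120.187  path d0:H1→d1:-  best=H1
  add 53.91.144.0/20 -> H0 at depth 20
  add 53.0.0.0/8 -> H1 at depth 8
  del 53.0.0.0/8 (clear depth 8)
  ? 2.229.28.1  path d0:H1→d1:-→d2:-→d3:-→d4:-→d5:-→d6:-→d7:-→d8:H0→d9:-→d10:-→d11:-→d12:-→d13:-→d14:-→d15:-→d16:-→d17:-→d18:-→d19:-→d20:-→d21:-→d22:-→d23:-→d24:H0  best=H0
  add 53.91.154.0/24 -> H2 at depth 24
  del 2.0.0.0/8 (clear depth 8)

== LOOKUPS ==
["H2","H0","H2","H0","H0","H0","H2","H0","H0","H0","H2","H2","H1","H0"]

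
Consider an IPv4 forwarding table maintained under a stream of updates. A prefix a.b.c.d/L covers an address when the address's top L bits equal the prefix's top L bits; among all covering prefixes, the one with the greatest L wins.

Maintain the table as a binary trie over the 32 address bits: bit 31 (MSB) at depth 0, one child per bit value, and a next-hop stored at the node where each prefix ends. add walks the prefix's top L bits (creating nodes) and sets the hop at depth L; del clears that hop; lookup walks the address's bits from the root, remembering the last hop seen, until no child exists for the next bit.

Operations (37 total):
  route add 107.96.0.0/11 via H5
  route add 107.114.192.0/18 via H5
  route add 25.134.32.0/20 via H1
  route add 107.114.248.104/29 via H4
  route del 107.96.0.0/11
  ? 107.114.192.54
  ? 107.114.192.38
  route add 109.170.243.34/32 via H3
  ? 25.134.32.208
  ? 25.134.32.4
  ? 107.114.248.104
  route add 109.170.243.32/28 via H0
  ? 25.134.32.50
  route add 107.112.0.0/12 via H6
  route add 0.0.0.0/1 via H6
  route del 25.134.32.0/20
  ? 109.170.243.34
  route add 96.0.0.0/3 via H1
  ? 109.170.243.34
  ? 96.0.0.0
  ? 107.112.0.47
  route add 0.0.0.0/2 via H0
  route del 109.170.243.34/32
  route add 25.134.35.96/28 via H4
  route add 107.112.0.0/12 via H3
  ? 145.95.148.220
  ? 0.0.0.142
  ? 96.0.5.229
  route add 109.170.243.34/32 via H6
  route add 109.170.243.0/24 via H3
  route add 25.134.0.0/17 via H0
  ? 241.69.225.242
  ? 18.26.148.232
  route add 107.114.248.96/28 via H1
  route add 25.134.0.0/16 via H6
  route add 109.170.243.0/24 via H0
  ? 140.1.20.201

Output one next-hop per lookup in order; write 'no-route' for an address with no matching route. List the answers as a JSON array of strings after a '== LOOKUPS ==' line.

Trace:
  add 107.96.0.0/11 -> H5 at depth 11
  add 107.114.192.0/18 -> H5 at depth 18
  add 25.134.32.0/20 -> H1 at depth 20
  add 107.114.248.104/29 -> H4 at depth 29
  del 107.96.0.0/11 (clear depth 11)
  Q 107.114.192.54: descend 011010110111001011 ; hops seen [H5] ; pick H5
  Q 107.114.192.38: descend 011010110111001011 ; hops seen [H5] ; pick H5
  add 109.170.243.34/32 -> H3 at depth 32
  Q 25.134.32.208: descend 00011001100001100010 ; hops seen [H1] ; pick H1
  Q 25.134.32.4: descend 00011001100001100010 ; hops seen [H1] ; pick H1
  Q 107.114.248.104: descend 01101011011100101111100001101 ; hops seen [H5,H4] ; pick H4
  add 109.170.243.32/28 -> H0 at depth 28
  Q 25.134.32.50: descend 00011001100001100010 ; hops seen [H1] ; pick H1
  add 107.112.0.0/12 -> H6 at depth 12
  add 0.0.0.0/1 -> H6 at depth 1
  del 25.134.32.0/20 (clear depth 20)
  Q 109.170.243.34: descend 01101101101010101111001100100010 ; hops seen [H6,H0,H3] ; pick H3
  add 96.0.0.0/3 -> H1 at depth 3
  Q 109.170.243.34: descend 01101101101010101111001100100010 ; hops seen [H6,H1,H0,H3] ; pick H3
  Q 96.0.0.0: descend 0110 ; hops seen [H6,H1] ; pick H1
  Q 107.112.0.47: descend 01101011011100 ; hops seen [H6,H1,H6] ; pick H6
  add 0.0.0.0/2 -> H0 at depth 2
  del 109.170.243.34/32 (clear depth 32)
  add 25.134.35.96/28 -> H4 at depth 28
  add 107.112.0.0/12 -> H3 at depth 12
  Q 145.95.148.220: descend ε ; hops seen [∅] ; pick no-route
  Q 0.0.0.142: descend 000 ; hops seen [H6,H0] ; pick H0
  Q 96.0.5.229: descend 0110 ; hops seen [H6,H1] ; pick H1
  add 109.170.243.34/32 -> H6 at depth 32
  add 109.170.243.0/24 -> H3 at depth 24
  add 25.134.0.0/17 -> H0 at depth 17
  Q 241.69.225.242: descend ε ; hops seen [∅] ; pick no-route
  Q 18.26.148.232: descend 0001 ; hops seen [H6,H0] ; pick H0
  add 107.114.248.96/28 -> H1 at depth 28
  add 25.134.0.0/16 -> H6 at depth 16
  add 109.170.243.0/24 -> H0 at depth 24
  Q 140.1.20.201: descend ε ; hops seen [∅] ; pick no-route

== LOOKUPS ==
["H5","H5","H1","H1","H4","H1","H3","H3","H1","H6","no-route","H0","H1","no-route","H0","no-route"]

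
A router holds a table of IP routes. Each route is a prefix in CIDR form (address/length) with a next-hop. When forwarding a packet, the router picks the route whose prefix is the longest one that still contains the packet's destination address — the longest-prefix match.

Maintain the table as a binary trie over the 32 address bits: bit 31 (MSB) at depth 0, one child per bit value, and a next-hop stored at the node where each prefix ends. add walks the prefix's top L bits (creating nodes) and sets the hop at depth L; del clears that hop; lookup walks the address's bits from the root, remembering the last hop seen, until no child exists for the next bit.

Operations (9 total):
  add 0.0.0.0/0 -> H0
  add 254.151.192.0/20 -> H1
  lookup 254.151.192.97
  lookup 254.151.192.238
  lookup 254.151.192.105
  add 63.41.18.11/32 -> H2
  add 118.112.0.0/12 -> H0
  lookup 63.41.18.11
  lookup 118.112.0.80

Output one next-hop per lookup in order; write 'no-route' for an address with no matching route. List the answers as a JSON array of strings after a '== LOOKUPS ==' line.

Process each operation:
  + 0.0.0.0/0 (H0) depth=0
  + 254.151.192.0/20 (H1) depth=20
  ? 254.151.192.97  path d0:H0→d1:-→d2:-→d3:-→d4:-→d5:-→d6:-→d7:-→d8:-→d9:-→d10:-→d11:-→d12:-→d13:-→d14:-→d15:-→d16:-→d17:-→d18:-→d19:-→d20:H1  best=H1
  ? 254.151.192.238  path d0:H0→d1:-→d2:-→d3:-→d4:-→d5:-→d6:-→d7:-→d8:-→d9:-→d10:-→d11:-→d12:-→d13:-→d14:-→d15:-→d16:-→d17:-→d18:-→d19:-→d20:H1  best=H1
  ? 254.151.192.105  path d0:H0→d1:-→d2:-→d3:-→d4:-→d5:-→d6:-→d7:-→d8:-→d9:-→d10:-→d11:-→d12:-→d13:-→d14:-→d15:-→d16:-→d17:-→d18:-→d19:-→d20:H1  best=H1
  + 63.41.18.11/32 (H2) depth=32
  + 118.112.0.0/12 (H0) depth=12
  ? 63.41.18.11  path d0:H0→d1:-→d2:-→d3:-→d4:-→d5:-→d6:-→d7:-→d8:-→d9:-→d10:-→d11:-→d12:-→d13:-→d14:-→d15:-→d16:-→d17:-→d18:-→d19:-→d20:-→d21:-→d22:-→d23:-→d24:-→d25:-→d26:-→d27:-→d28:-→d29:-→d30:-→d31:-→d32:H2  best=H2
  ? 118.112.0.80  path d0:H0→d1:-→d2:-→d3:-→d4:-→d5:-→d6:-→d7:-→d8:-→d9:-→d10:-→d11:-→d12:H0  best=H0

== LOOKUPS ==
["H1","H1","H1","H2","H0"]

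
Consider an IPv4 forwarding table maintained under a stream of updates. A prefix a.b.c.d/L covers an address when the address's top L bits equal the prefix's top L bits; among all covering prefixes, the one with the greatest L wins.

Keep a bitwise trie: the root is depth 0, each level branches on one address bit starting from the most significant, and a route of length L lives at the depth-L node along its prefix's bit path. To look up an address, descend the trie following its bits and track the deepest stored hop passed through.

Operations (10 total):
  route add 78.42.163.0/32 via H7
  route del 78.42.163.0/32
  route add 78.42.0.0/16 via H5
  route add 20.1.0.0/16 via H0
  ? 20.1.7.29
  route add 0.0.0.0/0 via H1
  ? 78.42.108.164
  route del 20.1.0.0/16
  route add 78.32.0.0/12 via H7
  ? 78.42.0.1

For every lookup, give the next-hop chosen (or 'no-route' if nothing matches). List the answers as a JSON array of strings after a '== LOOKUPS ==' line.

Apply in order:
  + 78.42.163.0/32 (H7) depth=32
  del 78.42.163.0/32 (clear depth 32)
  + 78.42.0.0/16 (H5) depth=16
  + 20.1.0.0/16 (H0) depth=16
  lookup 20.1.7.29: bits 0001010000000001 walk d0:-→d1:-→d2:-→d3:-→d4:-→d5:-→d6:-→d7:-→d8:-→d9:-→d10:-→d11:-→d12:-→d13:-→d14:-→d15:-→d16:H0 -> H0
  + 0.0.0.0/0 (H1) depth=0
  lookup 78.42.108.164: bits 0100111000101010 walk d0:H1→d1:-→d2:-→d3:-→d4:-→d5:-→d6:-→d7:-→d8:-→d9:-→d10:-→d11:-→d12:-→d13:-→d14:-→d15:-→d16:H5 -> H5
  del 20.1.0.0/16 (clear depth 16)
  + 78.32.0.0/12 (H7) depth=12
  lookup 78.42.0.1: bits 0100111000101010 walk d0:H1→d1:-→d2:-→d3:-→d4:-→d5:-→d6:-→d7:-→d8:-→d9:-→d10:-→d11:-→d12:H7→d13:-→d14:-→d15:-→d16:H5 -> H5

== LOOKUPS ==
["H0","H5","H5"]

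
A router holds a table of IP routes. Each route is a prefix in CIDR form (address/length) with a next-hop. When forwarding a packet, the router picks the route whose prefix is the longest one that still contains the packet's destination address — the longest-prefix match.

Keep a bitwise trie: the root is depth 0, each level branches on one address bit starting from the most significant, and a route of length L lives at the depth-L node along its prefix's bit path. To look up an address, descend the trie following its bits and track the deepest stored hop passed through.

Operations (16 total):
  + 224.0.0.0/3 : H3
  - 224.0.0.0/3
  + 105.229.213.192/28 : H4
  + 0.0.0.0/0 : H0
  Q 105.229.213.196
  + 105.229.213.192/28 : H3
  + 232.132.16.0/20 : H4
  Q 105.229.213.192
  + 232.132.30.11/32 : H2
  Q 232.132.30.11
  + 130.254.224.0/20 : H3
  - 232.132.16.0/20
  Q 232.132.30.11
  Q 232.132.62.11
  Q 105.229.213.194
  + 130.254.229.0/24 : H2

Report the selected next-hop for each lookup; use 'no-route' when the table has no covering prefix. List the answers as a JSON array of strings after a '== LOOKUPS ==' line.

Process each operation:
  + 224.0.0.0/3 (H3) depth=3
  del 224.0.0.0/3 (clear depth 3)
  + 105.229.213.192/28 (H4) depth=28
  + 0.0.0.0/0 (H0) depth=0
  ? 105.229.213.196  path d0:H0→d1:-→d2:-→d3:-→d4:-→d5:-→d6:-→d7:-→d8:-→d9:-→d10:-→d11:-→d12:-→d13:-→d14:-→d15:-→d16:-→d17:-→d18:-→d19:-→d20:-→d21:-→d22:-→d23:-→d24:-→d25:-→d26:-→d27:-→d28:H4  best=H4
  + 105.229.213.192/28 (H3) depth=28
  + 232.132.16.0/20 (H4) depth=20
  ? 105.229.213.192  path d0:H0→d1:-→d2:-→d3:-→d4:-→d5:-→d6:-→d7:-→d8:-→d9:-→d10:-→d11:-→d12:-→d13:-→d14:-→d15:-→d16:-→d17:-→d18:-→d19:-→d20:-→d21:-→d22:-→d23:-→d24:-→d25:-→d26:-→d27:-→d28:H3  best=H3
  + 232.132.30.11/32 (H2) depth=32
  ? 232.132.30.11  path d0:H0→d1:-→d2:-→d3:-→d4:-→d5:-→d6:-→d7:-→d8:-→d9:-→d10:-→d11:-→d12:-→d13:-→d14:-→d15:-→d16:-→d17:-→d18:-→d19:-→d20:H4→d21:-→d22:-→d23:-→d24:-→d25:-→d26:-→d27:-→d28:-→d29:-→d30:-→d31:-→d32:H2  best=H2
  + 130.254.224.0/20 (H3) depth=20
  del 232.132.16.0/20 (clear depth 20)
  ? 232.132.30.11  path d0:H0→d1:-→d2:-→d3:-→d4:-→d5:-→d6:-→d7:-→d8:-→d9:-→d10:-→d11:-→d12:-→d13:-→d14:-→d15:-→d16:-→d17:-→d18:-→d19:-→d20:-→d21:-→d22:-→d23:-→d24:-→d25:-→d26:-→d27:-→d28:-→d29:-→d30:-→d31:-→d32:H2  best=H2
  ? 232.132.62.11  path d0:H0→d1:-→d2:-→d3:-→d4:-→d5:-→d6:-→d7:-→d8:-→d9:-→d10:-→d11:-→d12:-→d13:-→d14:-→d15:-→d16:-→d17:-→d18:-  best=H0
  ? 105.229.213.194  path d0:H0→d1:-→d2:-→d3:-→d4:-→d5:-→d6:-→d7:-→d8:-→d9:-→d10:-→d11:-→d12:-→d13:-→d14:-→d15:-→d16:-→d17:-→d18:-→d19:-→d20:-→d21:-→d22:-→d23:-→d24:-→d25:-→d26:-→d27:-→d28:H3  best=H3
  + 130.254.229.0/24 (H2) depth=24

== LOOKUPS ==
["H4","H3","H2","H2","H0","H3"]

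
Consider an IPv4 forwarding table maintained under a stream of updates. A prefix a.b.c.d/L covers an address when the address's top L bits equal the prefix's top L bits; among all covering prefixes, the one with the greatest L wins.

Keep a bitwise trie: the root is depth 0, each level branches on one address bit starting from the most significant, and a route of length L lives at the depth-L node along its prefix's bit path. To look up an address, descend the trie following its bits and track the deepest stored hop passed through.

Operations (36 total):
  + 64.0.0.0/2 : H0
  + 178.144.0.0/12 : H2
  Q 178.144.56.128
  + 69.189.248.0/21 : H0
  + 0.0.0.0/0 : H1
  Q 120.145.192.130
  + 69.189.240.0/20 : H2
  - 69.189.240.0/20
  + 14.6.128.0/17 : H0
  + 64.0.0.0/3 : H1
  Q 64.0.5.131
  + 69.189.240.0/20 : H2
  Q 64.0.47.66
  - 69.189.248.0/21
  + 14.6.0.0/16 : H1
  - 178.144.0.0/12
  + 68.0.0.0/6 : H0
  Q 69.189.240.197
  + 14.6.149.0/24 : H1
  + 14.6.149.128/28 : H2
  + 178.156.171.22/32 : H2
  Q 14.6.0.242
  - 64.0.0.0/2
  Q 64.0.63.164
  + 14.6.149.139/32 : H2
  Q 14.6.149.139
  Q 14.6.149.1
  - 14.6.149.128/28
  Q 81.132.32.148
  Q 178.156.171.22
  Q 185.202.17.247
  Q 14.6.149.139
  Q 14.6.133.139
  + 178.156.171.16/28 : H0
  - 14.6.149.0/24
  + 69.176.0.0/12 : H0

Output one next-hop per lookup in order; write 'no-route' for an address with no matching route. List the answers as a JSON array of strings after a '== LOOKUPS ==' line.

Trace:
  add 64.0.0.0/2 -> H0 at depth 2
  add 178.144.0.0/12 -> H2 at depth 12
  ? 178.144.56.128  path d0:-→d1:-→d2:-→d3:-→d4:-→d5:-→d6:-→d7:-→d8:-→d9:-→d10:-→d11:-→d12:H2  best=H2
  add 69.189.248.0/21 -> H0 at depth 21
  add 0.0.0.0/0 -> H1 at depth 0
  ? 120.145.192.130  path d0:H1→d1:-→d2:H0  best=H0
  add 69.189.240.0/20 -> H2 at depth 20
  del 69.189.240.0/20 (clear depth 20)
  add 14.6.128.0/17 -> H0 at depth 17
  add 64.0.0.0/3 -> H1 at depth 3
  ? 64.0.5.131  path d0:H1→d1:-→d2:H0→d3:H1→d4:-→d5:-  best=H1
  add 69.189.240.0/20 -> H2 at depth 20
  ? 64.0.47.66  path d0:H1→d1:-→d2:H0→d3:H1→d4:-→d5:-  best=H1
  del 69.189.248.0/21 (clear depth 21)
  add 14.6.0.0/16 -> H1 at depth 16
  del 178.144.0.0/12 (clear depth 12)
  add 68.0.0.0/6 -> H0 at depth 6
  ? 69.189.240.197  path d0:H1→d1:-→d2:H0→d3:H1→d4:-→d5:-→d6:H0→d7:-→d8:-→d9:-→d10:-→d11:-→d12:-→d13:-→d14:-→d15:-→d16:-→d17:-→d18:-→d19:-→d20:H2  best=H2
  add 14.6.149.0/24 -> H1 at depth 24
  add 14.6.149.128/28 -> H2 at depth 28
  add 178.156.171.22/32 -> H2 at depth 32
  ? 14.6.0.242  path d0:H1→d1:-→d2:-→d3:-→d4:-→d5:-→d6:-→d7:-→d8:-→d9:-→d10:-→d11:-→d12:-→d13:-→d14:-→d15:-→d16:H1  best=H1
  del 64.0.0.0/2 (clear depth 2)
  ? 64.0.63.164  path d0:H1→d1:-→d2:-→d3:H1→d4:-→d5:-  best=H1
  add 14.6.149.139/32 -> H2 at depth 32
  ? 14.6.149.139  path d0:H1→d1:-→d2:-→d3:-→d4:-→d5:-→d6:-→d7:-→d8:-→d9:-→d10:-→d11:-→d12:-→d13:-→d14:-→d15:-→d16:H1→d17:H0→d18:-→d19:-→d20:-→d21:-→d22:-→d23:-→d24:H1→d25:-→d26:-→d27:-→d28:H2→d29:-→d30:-→d31:-→d32:H2  best=H2
  ? 14.6.149.1  path d0:H1→d1:-→d2:-→d3:-→d4:-→d5:-→d6:-→d7:-→d8:-→d9:-→d10:-→d11:-→d12:-→d13:-→d14:-→d15:-→d16:H1→d17:H0→d18:-→d19:-→d20:-→d21:-→d22:-→d23:-→d24:H1  best=H1
  del 14.6.149.128/28 (clear depth 28)
  ? 81.132.32.148  path d0:H1→d1:-→d2:-→d3:H1  best=H1
  ? 178.156.171.22  path d0:H1→d1:-→d2:-→d3:-→d4:-→d5:-→d6:-→d7:-→d8:-→d9:-→d10:-→d11:-→d12:-→d13:-→d14:-→d15:-→d16:-→d17:-→d18:-→d19:-→d20:-→d21:-→d22:-→d23:-→d24:-→d25:-→d26:-→d27:-→d28:-→d29:-→d30:-→d31:-→d32:H2  best=H2
  ? 185.202.17.247  path d0:H1→d1:-→d2:-→d3:-→d4:-  best=H1
  ? 14.6.149.139  path d0:H1→d1:-→d2:-→d3:-→d4:-→d5:-→d6:-→d7:-→d8:-→d9:-→d10:-→d11:-→d12:-→d13:-→d14:-→d15:-→d16:H1→d17:H0→d18:-→d19:-→d20:-→d21:-→d22:-→d23:-→d24:H1→d25:-→d26:-→d27:-→d28:-→d29:-→d30:-→d31:-→d32:H2  best=H2
  ? 14.6.133.139  path d0:H1→d1:-→d2:-→d3:-→d4:-→d5:-→d6:-→d7:-→d8:-→d9:-→d10:-→d11:-→d12:-→d13:-→d14:-→d15:-→d16:H1→d17:H0→d18:-→d19:-  best=H0
  add 178.156.171.16/28 -> H0 at depth 28
  del 14.6.149.0/24 (clear depth 24)
  add 69.176.0.0/12 -> H0 at depth 12

== LOOKUPS ==
["H2","H0","H1","H1","H2","H1","H1","H2","H1","H1","H2","H1","H2","H0"]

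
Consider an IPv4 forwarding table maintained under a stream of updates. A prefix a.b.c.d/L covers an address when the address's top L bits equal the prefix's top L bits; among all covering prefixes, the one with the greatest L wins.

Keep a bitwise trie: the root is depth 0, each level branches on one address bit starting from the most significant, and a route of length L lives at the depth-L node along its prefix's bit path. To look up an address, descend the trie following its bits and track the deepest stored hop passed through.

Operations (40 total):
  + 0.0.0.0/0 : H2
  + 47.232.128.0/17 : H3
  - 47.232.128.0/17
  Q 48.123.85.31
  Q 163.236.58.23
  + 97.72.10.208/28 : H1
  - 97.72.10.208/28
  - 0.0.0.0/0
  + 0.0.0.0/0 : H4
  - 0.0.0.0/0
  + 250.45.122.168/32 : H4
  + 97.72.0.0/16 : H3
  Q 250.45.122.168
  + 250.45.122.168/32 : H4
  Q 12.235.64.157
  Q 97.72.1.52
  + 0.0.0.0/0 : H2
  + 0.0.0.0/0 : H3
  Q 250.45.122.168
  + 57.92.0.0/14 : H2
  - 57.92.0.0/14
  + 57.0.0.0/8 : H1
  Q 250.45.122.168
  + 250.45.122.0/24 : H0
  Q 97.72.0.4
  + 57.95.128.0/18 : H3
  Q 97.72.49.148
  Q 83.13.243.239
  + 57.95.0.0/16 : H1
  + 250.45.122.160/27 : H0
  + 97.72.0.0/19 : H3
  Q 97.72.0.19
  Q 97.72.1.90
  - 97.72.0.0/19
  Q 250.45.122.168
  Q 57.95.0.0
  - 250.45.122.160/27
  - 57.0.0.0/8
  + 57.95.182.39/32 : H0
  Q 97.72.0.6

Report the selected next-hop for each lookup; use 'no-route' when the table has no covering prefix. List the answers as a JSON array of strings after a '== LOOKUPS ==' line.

Process each operation:
  add 0.0.0.0/0 -> H2 at depth 0
  add 47.232.128.0/17 -> H3 at depth 17
  - 47.232.128.0/17 clear@17
  lookup 48.123.85.31: bits 001 walk d0:H2→d1:-→d2:-→d3:- -> H2
  lookup 163.236.58.23: bits ε walk d0:H2 -> H2
  add 97.72.10.208/28 -> H1 at depth 28
  - 97.72.10.208/28 clear@28
  - 0.0.0.0/0 clear@0
  add 0.0.0.0/0 -> H4 at depth 0
  - 0.0.0.0/0 clear@0
  add 250.45.122.168/32 -> H4 at depth 32
  add 97.72.0.0/16 -> H3 at depth 16
  lookup 250.45.122.168: bits 11111010001011010111101010101000 walk d0:-→d1:-→d2:-→d3:-→d4:-→d5:-→d6:-→d7:-→d8:-→d9:-→d10:-→d11:-→d12:-→d13:-→d14:-→d15:-→d16:-→d17:-→d18:-→d19:-→d20:-→d21:-→d22:-→d23:-→d24:-→d25:-→d26:-→d27:-→d28:-→d29:-→d30:-→d31:-→d32:H4 -> H4
  add 250.45.122.168/32 -> H4 at depth 32
  lookup 12.235.64.157: bits 00 walk d0:-→d1:-→d2:- -> no-route
  lookup 97.72.1.52: bits 01100001010010000000 walk d0:-→d1:-→d2:-→d3:-→d4:-→d5:-→d6:-→d7:-→d8:-→d9:-→d10:-→d11:-→d12:-→d13:-→d14:-→d15:-→d16:H3→d17:-→d18:-→d19:-→d20:- -> H3
  add 0.0.0.0/0 -> H2 at depth 0
  add 0.0.0.0/0 -> H3 at depth 0
  lookup 250.45.122.168: bits 11111010001011010111101010101000 walk d0:H3→d1:-→d2:-→d3:-→d4:-→d5:-→d6:-→d7:-→d8:-→d9:-→d10:-→d11:-→d12:-→d13:-→d14:-→d15:-→d16:-→d17:-→d18:-→d19:-→d20:-→d21:-→d22:-→d23:-→d24:-→d25:-→d26:-→d27:-→d28:-→d29:-→d30:-→d31:-→d32:H4 -> H4
  add 57.92.0.0/14 -> H2 at depth 14
  - 57.92.0.0/14 clear@14
  add 57.0.0.0/8 -> H1 at depth 8
  lookup 250.45.122.168: bits 11111010001011010111101010101000 walk d0:H3→d1:-→d2:-→d3:-→d4:-→d5:-→d6:-→d7:-→d8:-→d9:-→d10:-→d11:-→d12:-→d13:-→d14:-→d15:-→d16:-→d17:-→d18:-→d19:-→d20:-→d21:-→d22:-→d23:-→d24:-→d25:-→d26:-→d27:-→d28:-→d29:-→d30:-→d31:-→d32:H4 -> H4
  add 250.45.122.0/24 -> H0 at depth 24
  lookup 97.72.0.4: bits 01100001010010000000 walk d0:H3→d1:-→d2:-→d3:-→d4:-→d5:-→d6:-→d7:-→d8:-→d9:-→d10:-→d11:-→d12:-→d13:-→d14:-→d15:-→d16:H3→d17:-→d18:-→d19:-→d20:- -> H3
  add 57.95.128.0/18 -> H3 at depth 18
  lookup 97.72.49.148: bits 011000010100100000 walk d0:H3→d1:-→d2:-→d3:-→d4:-→d5:-→d6:-→d7:-→d8:-→d9:-→d10:-→d11:-→d12:-→d13:-→d14:-→d15:-→d16:H3→d17:-→d18:- -> H3
  lookup 83.13.243.239: bits 01 walk d0:H3→d1:-→d2:- -> H3
  add 57.95.0.0/16 -> H1 at depth 16
  add 250.45.122.160/27 -> H0 at depth 27
  add 97.72.0.0/19 -> H3 at depth 19
  lookup 97.72.0.19: bits 01100001010010000000 walk d0:H3→d1:-→d2:-→d3:-→d4:-→d5:-→d6:-→d7:-→d8:-→d9:-→d10:-→d11:-→d12:-→d13:-→d14:-→d15:-→d16:H3→d17:-→d18:-→d19:H3→d20:- -> H3
  lookup 97.72.1.90: bits 01100001010010000000 walk d0:H3→d1:-→d2:-→d3:-→d4:-→d5:-→d6:-→d7:-→d8:-→d9:-→d10:-→d11:-→d12:-→d13:-→d14:-→d15:-→d16:H3→d17:-→d18:-→d19:H3→d20:- -> H3
  - 97.72.0.0/19 clear@19
  lookup 250.45.122.168: bits 11111010001011010111101010101000 walk d0:H3→d1:-→d2:-→d3:-→d4:-→d5:-→d6:-→d7:-→d8:-→d9:-→d10:-→d11:-→d12:-→d13:-→d14:-→d15:-→d16:-→d17:-→d18:-→d19:-→d20:-→d21:-→d22:-→d23:-→d24:H0→d25:-→d26:-→d27:H0→d28:-→d29:-→d30:-→d31:-→d32:H4 -> H4
  lookup 57.95.0.0: bits 0011100101011111 walk d0:H3→d1:-→d2:-→d3:-→d4:-→d5:-→d6:-→d7:-→d8:H1→d9:-→d10:-→d11:-→d12:-→d13:-→d14:-→d15:-→d16:H1 -> H1
  - 250.45.122.160/27 clear@27
  - 57.0.0.0/8 clear@8
  add 57.95.182.39/32 -> H0 at depth 32
  lookup 97.72.0.6: bits 01100001010010000000 walk d0:H3→d1:-→d2:-→d3:-→d4:-→d5:-→d6:-→d7:-→d8:-→d9:-→d10:-→d11:-→d12:-→d13:-→d14:-→d15:-→d16:H3→d17:-→d18:-→d19:-→d20:- -> H3

== LOOKUPS ==
["H2","H2","H4","no-route","H3","H4","H4","H3","H3","H3","H3","H3","H4","H1","H3"]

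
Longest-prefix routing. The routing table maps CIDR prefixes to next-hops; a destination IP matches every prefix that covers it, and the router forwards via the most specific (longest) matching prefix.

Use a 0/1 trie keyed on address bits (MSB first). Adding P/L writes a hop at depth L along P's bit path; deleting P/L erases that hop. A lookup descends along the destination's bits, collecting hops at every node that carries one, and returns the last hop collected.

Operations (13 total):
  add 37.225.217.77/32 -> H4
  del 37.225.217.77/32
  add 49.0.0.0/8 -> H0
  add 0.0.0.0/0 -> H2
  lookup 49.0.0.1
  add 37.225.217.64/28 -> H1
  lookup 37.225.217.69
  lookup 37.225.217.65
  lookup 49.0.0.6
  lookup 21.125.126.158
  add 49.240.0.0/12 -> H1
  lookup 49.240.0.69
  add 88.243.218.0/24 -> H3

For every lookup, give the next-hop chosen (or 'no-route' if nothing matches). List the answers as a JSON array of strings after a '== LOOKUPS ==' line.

Trace:
  add 37.225.217.77/32 -> H4 at depth 32
  del 37.225.217.77/32 (clear depth 32)
  add 49.0.0.0/8 -> H0 at depth 8
  add 0.0.0.0/0 -> H2 at depth 0
  lookup 49.0.0.1: bits 00110001 walk d0:H2→d1:-→d2:-→d3:-→d4:-→d5:-→d6:-→d7:-→d8:H0 -> H0
  add 37.225.217.64/28 -> H1 at depth 28
  lookup 37.225.217.69: bits 0010010111100001110110010100 walk d0:H2→d1:-→d2:-→d3:-→d4:-→d5:-→d6:-→d7:-→d8:-→d9:-→d10:-→d11:-→d12:-→d13:-→d14:-→d15:-→d16:-→d17:-→d18:-→d19:-→d20:-→d21:-→d22:-→d23:-→d24:-→d25:-→d26:-→d27:-→d28:H1 -> H1
  lookup 37.225.217.65: bits 0010010111100001110110010100 walk d0:H2→d1:-→d2:-→d3:-→d4:-→d5:-→d6:-→d7:-→d8:-→d9:-→d10:-→d11:-→d12:-→d13:-→d14:-→d15:-→d16:-→d17:-→d18:-→d19:-→d20:-→d21:-→d22:-→d23:-→d24:-→d25:-→d26:-→d27:-→d28:H1 -> H1
  lookup 49.0.0.6: bits 00110001 walk d0:H2→d1:-→d2:-→d3:-→d4:-→d5:-→d6:-→d7:-→d8:H0 -> H0
  lookup 21.125.126.158: bits 00 walk d0:H2→d1:-→d2:- -> H2
  add 49.240.0.0/12 -> H1 at depth 12
  lookup 49.240.0.69: bits 001100011111 walk d0:H2→d1:-→d2:-→d3:-→d4:-→d5:-→d6:-→d7:-→d8:H0→d9:-→d10:-→d11:-→d12:H1 -> H1
  add 88.243.218.0/24 -> H3 at depth 24

== LOOKUPS ==
["H0","H1","H1","H0","H2","H1"]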